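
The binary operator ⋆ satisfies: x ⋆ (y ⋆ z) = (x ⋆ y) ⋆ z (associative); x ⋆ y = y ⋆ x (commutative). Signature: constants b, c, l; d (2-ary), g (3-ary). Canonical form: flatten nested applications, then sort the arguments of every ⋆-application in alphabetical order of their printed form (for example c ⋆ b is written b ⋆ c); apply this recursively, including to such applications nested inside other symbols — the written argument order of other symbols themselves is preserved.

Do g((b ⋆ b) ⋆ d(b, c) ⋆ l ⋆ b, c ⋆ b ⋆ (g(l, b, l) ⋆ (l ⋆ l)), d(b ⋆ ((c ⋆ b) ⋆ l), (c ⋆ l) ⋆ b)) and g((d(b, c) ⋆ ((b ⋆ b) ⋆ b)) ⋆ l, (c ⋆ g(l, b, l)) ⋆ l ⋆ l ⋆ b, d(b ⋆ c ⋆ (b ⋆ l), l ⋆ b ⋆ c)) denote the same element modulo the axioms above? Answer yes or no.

Answer: yes — both canonical forms are g(b ⋆ b ⋆ b ⋆ d(b, c) ⋆ l, b ⋆ c ⋆ g(l, b, l) ⋆ l ⋆ l, d(b ⋆ b ⋆ c ⋆ l, b ⋆ c ⋆ l))

Derivation:
Left:  g((b ⋆ b) ⋆ d(b, c) ⋆ l ⋆ b, c ⋆ b ⋆ (g(l, b, l) ⋆ (l ⋆ l)), d(b ⋆ ((c ⋆ b) ⋆ l), (c ⋆ l) ⋆ b))
  Descend into:  c ⋆ b ⋆ (g(l, b, l) ⋆ (l ⋆ l))
  Flatten:  c ⋆ b ⋆ g(l, b, l) ⋆ l ⋆ l
  Sort arguments:  b ⋆ c ⋆ g(l, b, l) ⋆ l ⋆ l
  Put back:  g(b ⋆ b ⋆ b ⋆ d(b, c) ⋆ l, b ⋆ c ⋆ g(l, b, l) ⋆ l ⋆ l, d(b ⋆ b ⋆ c ⋆ l, b ⋆ c ⋆ l))
Right:  g((d(b, c) ⋆ ((b ⋆ b) ⋆ b)) ⋆ l, (c ⋆ g(l, b, l)) ⋆ l ⋆ l ⋆ b, d(b ⋆ c ⋆ (b ⋆ l), l ⋆ b ⋆ c))
  Work inside:  (d(b, c) ⋆ ((b ⋆ b) ⋆ b)) ⋆ l
  Flatten:  d(b, c) ⋆ b ⋆ b ⋆ b ⋆ l
  Sort:  b ⋆ b ⋆ b ⋆ d(b, c) ⋆ l
  Put back:  g(b ⋆ b ⋆ b ⋆ d(b, c) ⋆ l, b ⋆ c ⋆ g(l, b, l) ⋆ l ⋆ l, d(b ⋆ b ⋆ c ⋆ l, b ⋆ c ⋆ l))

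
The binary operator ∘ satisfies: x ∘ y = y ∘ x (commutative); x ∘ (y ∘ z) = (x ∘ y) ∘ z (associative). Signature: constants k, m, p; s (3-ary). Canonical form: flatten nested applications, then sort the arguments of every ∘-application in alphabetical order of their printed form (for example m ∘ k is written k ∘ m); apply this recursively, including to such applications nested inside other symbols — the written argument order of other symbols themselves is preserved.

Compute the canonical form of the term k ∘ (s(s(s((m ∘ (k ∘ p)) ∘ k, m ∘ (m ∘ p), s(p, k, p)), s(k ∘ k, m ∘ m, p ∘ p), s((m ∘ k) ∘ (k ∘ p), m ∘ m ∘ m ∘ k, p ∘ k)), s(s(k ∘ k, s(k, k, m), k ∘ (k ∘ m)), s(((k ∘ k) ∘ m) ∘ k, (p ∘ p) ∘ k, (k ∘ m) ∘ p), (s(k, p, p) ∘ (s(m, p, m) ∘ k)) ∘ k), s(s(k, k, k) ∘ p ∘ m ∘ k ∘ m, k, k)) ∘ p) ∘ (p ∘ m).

Answer: k ∘ m ∘ p ∘ p ∘ s(s(s(k ∘ k ∘ m ∘ p, m ∘ m ∘ p, s(p, k, p)), s(k ∘ k, m ∘ m, p ∘ p), s(k ∘ k ∘ m ∘ p, k ∘ m ∘ m ∘ m, k ∘ p)), s(s(k ∘ k, s(k, k, m), k ∘ k ∘ m), s(k ∘ k ∘ k ∘ m, k ∘ p ∘ p, k ∘ m ∘ p), k ∘ k ∘ s(k, p, p) ∘ s(m, p, m)), s(k ∘ m ∘ m ∘ p ∘ s(k, k, k), k, k))

Derivation:
Merge nested applications:  k ∘ s(s(s((m ∘ (k ∘ p)) ∘ k, m ∘ (m ∘ p), s(p, k, p)), s(k ∘ k, m ∘ m, p ∘ p), s((m ∘ k) ∘ (k ∘ p), m ∘ m ∘ m ∘ k, p ∘ k)), s(s(k ∘ k, s(k, k, m), k ∘ (k ∘ m)), s(((k ∘ k) ∘ m) ∘ k, (p ∘ p) ∘ k, (k ∘ m) ∘ p), (s(k, p, p) ∘ (s(m, p, m) ∘ k)) ∘ k), s(s(k, k, k) ∘ p ∘ m ∘ k ∘ m, k, k)) ∘ p ∘ p ∘ m
Canonicalize subterm:  s(s(s((m ∘ (k ∘ p)) ∘ k, m ∘ (m ∘ p), s(p, k, p)), s(k ∘ k, m ∘ m, p ∘ p), s((m ∘ k) ∘ (k ∘ p), m ∘ m ∘ m ∘ k, p ∘ k)), s(s(k ∘ k, s(k, k, m), k ∘ (k ∘ m)), s(((k ∘ k) ∘ m) ∘ k, (p ∘ p) ∘ k, (k ∘ m) ∘ p), (s(k, p, p) ∘ (s(m, p, m) ∘ k)) ∘ k), s(s(k, k, k) ∘ p ∘ m ∘ k ∘ m, k, k))  →  s(s(s(k ∘ k ∘ m ∘ p, m ∘ m ∘ p, s(p, k, p)), s(k ∘ k, m ∘ m, p ∘ p), s(k ∘ k ∘ m ∘ p, k ∘ m ∘ m ∘ m, k ∘ p)), s(s(k ∘ k, s(k, k, m), k ∘ k ∘ m), s(k ∘ k ∘ k ∘ m, k ∘ p ∘ p, k ∘ m ∘ p), k ∘ k ∘ s(k, p, p) ∘ s(m, p, m)), s(k ∘ m ∘ m ∘ p ∘ s(k, k, k), k, k))
Sort:  k ∘ m ∘ p ∘ p ∘ s(s(s(k ∘ k ∘ m ∘ p, m ∘ m ∘ p, s(p, k, p)), s(k ∘ k, m ∘ m, p ∘ p), s(k ∘ k ∘ m ∘ p, k ∘ m ∘ m ∘ m, k ∘ p)), s(s(k ∘ k, s(k, k, m), k ∘ k ∘ m), s(k ∘ k ∘ k ∘ m, k ∘ p ∘ p, k ∘ m ∘ p), k ∘ k ∘ s(k, p, p) ∘ s(m, p, m)), s(k ∘ m ∘ m ∘ p ∘ s(k, k, k), k, k))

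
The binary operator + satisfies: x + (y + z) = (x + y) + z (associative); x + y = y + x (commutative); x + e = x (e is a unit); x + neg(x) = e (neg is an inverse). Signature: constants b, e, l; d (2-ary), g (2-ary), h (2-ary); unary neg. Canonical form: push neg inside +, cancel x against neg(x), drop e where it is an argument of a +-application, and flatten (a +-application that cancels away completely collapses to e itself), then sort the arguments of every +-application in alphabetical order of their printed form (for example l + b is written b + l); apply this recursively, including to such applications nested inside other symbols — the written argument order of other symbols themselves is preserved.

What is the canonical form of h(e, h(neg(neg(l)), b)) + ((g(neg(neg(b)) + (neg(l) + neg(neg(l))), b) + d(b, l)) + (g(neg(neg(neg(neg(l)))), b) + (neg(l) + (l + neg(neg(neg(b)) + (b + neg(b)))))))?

Answer: d(b, l) + g(b, b) + g(l, b) + h(e, h(l, b)) + neg(b)

Derivation:
Push neg inside:  distribute neg over + and collapse double neg
Cancel:  l cancels
Collect terms:  h(e, h(l, b)) + g(b, b) + d(b, l) + g(l, b) + neg(b)
Sort arguments:  d(b, l) + g(b, b) + g(l, b) + h(e, h(l, b)) + neg(b)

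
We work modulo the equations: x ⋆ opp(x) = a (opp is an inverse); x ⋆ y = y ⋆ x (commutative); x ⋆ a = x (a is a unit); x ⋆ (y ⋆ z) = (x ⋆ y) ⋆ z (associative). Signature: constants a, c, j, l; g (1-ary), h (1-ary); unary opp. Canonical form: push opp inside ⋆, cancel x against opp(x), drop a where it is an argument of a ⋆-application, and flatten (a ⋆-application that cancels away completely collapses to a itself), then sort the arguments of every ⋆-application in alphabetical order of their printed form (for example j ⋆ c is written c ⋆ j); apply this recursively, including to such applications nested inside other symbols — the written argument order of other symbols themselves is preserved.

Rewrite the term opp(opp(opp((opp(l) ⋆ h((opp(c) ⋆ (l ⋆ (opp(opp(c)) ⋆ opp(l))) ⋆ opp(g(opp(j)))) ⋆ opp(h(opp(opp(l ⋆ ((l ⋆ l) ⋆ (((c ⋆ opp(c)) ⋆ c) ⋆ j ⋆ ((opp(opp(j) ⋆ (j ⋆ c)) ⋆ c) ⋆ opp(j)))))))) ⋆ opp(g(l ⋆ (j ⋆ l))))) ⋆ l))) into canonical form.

Answer: opp(h(opp(g(j ⋆ l ⋆ l)) ⋆ opp(g(opp(j))) ⋆ opp(h(c ⋆ l ⋆ l ⋆ l))))

Derivation:
Push opp inside:  distribute opp over ⋆ and collapse double opp
Inverses cancel:  l cancels
Combine occurrences:  opp(h(opp(g(j ⋆ l ⋆ l)) ⋆ opp(g(opp(j))) ⋆ opp(h(c ⋆ l ⋆ l ⋆ l))))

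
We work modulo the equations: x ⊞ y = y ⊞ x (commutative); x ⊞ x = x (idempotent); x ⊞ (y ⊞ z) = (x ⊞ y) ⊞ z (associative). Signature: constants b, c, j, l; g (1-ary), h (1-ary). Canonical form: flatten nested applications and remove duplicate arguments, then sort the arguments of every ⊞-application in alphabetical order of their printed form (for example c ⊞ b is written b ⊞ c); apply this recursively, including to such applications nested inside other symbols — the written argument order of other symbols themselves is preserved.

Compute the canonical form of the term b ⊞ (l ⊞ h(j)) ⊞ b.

Answer: b ⊞ h(j) ⊞ l

Derivation:
Flatten:  b ⊞ l ⊞ h(j) ⊞ b
Deduplicate:  drop duplicate b
Sort:  b ⊞ h(j) ⊞ l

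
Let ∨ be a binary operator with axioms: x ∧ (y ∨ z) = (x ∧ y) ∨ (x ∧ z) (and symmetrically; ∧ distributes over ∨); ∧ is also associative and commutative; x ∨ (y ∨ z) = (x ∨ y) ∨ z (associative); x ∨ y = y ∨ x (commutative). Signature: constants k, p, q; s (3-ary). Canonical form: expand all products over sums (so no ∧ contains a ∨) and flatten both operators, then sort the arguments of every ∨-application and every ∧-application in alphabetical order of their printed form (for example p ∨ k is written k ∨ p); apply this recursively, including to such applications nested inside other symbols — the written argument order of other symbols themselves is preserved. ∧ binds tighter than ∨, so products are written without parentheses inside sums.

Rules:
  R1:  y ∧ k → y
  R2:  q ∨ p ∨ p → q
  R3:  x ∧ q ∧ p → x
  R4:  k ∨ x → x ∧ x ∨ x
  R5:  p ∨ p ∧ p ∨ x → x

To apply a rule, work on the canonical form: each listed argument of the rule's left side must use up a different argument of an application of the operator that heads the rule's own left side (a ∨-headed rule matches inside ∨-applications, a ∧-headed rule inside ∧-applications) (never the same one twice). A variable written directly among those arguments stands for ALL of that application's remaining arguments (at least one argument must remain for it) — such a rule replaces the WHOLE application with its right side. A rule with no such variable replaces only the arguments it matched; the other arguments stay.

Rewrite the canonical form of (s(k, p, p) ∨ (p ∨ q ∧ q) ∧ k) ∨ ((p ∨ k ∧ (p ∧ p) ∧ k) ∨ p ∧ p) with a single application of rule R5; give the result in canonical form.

Canonical form:  k ∧ k ∧ p ∧ p ∨ k ∧ p ∨ k ∧ q ∧ q ∨ p ∨ p ∧ p ∨ s(k, p, p)
Apply R5:  consuming p, p ∧ p;  x := k ∧ k ∧ p ∧ p ∨ k ∧ p ∨ k ∧ q ∧ q ∨ s(k, p, p)
The variable takes the whole remainder — replace the entire application.
Result:  k ∧ k ∧ p ∧ p ∨ k ∧ p ∨ k ∧ q ∧ q ∨ s(k, p, p)

Answer: k ∧ k ∧ p ∧ p ∨ k ∧ p ∨ k ∧ q ∧ q ∨ s(k, p, p)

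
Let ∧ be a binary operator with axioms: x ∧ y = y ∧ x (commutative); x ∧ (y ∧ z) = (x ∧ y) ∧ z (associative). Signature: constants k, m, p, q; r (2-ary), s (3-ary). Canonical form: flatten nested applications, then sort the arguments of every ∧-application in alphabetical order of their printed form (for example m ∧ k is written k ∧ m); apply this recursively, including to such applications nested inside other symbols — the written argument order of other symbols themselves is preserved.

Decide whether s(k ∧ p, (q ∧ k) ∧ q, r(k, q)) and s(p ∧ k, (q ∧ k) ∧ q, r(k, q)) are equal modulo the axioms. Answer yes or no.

Left:  s(k ∧ p, (q ∧ k) ∧ q, r(k, q))
  Work inside:  (q ∧ k) ∧ q
  Un-nest:  q ∧ k ∧ q
  Sort arguments:  k ∧ q ∧ q
  Rebuild:  s(k ∧ p, k ∧ q ∧ q, r(k, q))
Right:  s(p ∧ k, (q ∧ k) ∧ q, r(k, q))
  Work inside:  (q ∧ k) ∧ q
  Flatten:  q ∧ k ∧ q
  Order the arguments:  k ∧ q ∧ q
  Rebuild:  s(k ∧ p, k ∧ q ∧ q, r(k, q))

Answer: yes — both canonical forms are s(k ∧ p, k ∧ q ∧ q, r(k, q))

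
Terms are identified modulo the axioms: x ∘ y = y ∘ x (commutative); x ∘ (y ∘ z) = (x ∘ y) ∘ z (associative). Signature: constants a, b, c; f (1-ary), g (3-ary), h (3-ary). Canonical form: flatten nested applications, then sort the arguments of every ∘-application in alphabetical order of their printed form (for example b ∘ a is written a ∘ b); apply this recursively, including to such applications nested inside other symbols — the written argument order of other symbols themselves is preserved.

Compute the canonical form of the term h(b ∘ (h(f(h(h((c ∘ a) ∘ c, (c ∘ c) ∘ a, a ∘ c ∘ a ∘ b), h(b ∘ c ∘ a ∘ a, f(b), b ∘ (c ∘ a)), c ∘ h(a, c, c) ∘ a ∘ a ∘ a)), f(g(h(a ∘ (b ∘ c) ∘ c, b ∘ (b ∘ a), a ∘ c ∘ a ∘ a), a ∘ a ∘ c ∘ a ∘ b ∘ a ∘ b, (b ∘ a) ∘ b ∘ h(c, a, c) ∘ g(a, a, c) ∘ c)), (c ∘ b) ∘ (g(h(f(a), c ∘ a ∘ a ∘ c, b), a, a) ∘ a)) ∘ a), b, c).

Descend into:  b ∘ (h(f(h(h((c ∘ a) ∘ c, (c ∘ c) ∘ a, a ∘ c ∘ a ∘ b), h(b ∘ c ∘ a ∘ a, f(b), b ∘ (c ∘ a)), c ∘ h(a, c, c) ∘ a ∘ a ∘ a)), f(g(h(a ∘ (b ∘ c) ∘ c, b ∘ (b ∘ a), a ∘ c ∘ a ∘ a), a ∘ a ∘ c ∘ a ∘ b ∘ a ∘ b, (b ∘ a) ∘ b ∘ h(c, a, c) ∘ g(a, a, c) ∘ c)), (c ∘ b) ∘ (g(h(f(a), c ∘ a ∘ a ∘ c, b), a, a) ∘ a)) ∘ a)
Merge nested applications:  b ∘ h(f(h(h((c ∘ a) ∘ c, (c ∘ c) ∘ a, a ∘ c ∘ a ∘ b), h(b ∘ c ∘ a ∘ a, f(b), b ∘ (c ∘ a)), c ∘ h(a, c, c) ∘ a ∘ a ∘ a)), f(g(h(a ∘ (b ∘ c) ∘ c, b ∘ (b ∘ a), a ∘ c ∘ a ∘ a), a ∘ a ∘ c ∘ a ∘ b ∘ a ∘ b, (b ∘ a) ∘ b ∘ h(c, a, c) ∘ g(a, a, c) ∘ c)), (c ∘ b) ∘ (g(h(f(a), c ∘ a ∘ a ∘ c, b), a, a) ∘ a)) ∘ a
Simplify inside:  h(f(h(h((c ∘ a) ∘ c, (c ∘ c) ∘ a, a ∘ c ∘ a ∘ b), h(b ∘ c ∘ a ∘ a, f(b), b ∘ (c ∘ a)), c ∘ h(a, c, c) ∘ a ∘ a ∘ a)), f(g(h(a ∘ (b ∘ c) ∘ c, b ∘ (b ∘ a), a ∘ c ∘ a ∘ a), a ∘ a ∘ c ∘ a ∘ b ∘ a ∘ b, (b ∘ a) ∘ b ∘ h(c, a, c) ∘ g(a, a, c) ∘ c)), (c ∘ b) ∘ (g(h(f(a), c ∘ a ∘ a ∘ c, b), a, a) ∘ a))  →  h(f(h(h(a ∘ c ∘ c, a ∘ c ∘ c, a ∘ a ∘ b ∘ c), h(a ∘ a ∘ b ∘ c, f(b), a ∘ b ∘ c), a ∘ a ∘ a ∘ c ∘ h(a, c, c))), f(g(h(a ∘ b ∘ c ∘ c, a ∘ b ∘ b, a ∘ a ∘ a ∘ c), a ∘ a ∘ a ∘ a ∘ b ∘ b ∘ c, a ∘ b ∘ b ∘ c ∘ g(a, a, c) ∘ h(c, a, c))), a ∘ b ∘ c ∘ g(h(f(a), a ∘ a ∘ c ∘ c, b), a, a))
Order the arguments:  a ∘ b ∘ h(f(h(h(a ∘ c ∘ c, a ∘ c ∘ c, a ∘ a ∘ b ∘ c), h(a ∘ a ∘ b ∘ c, f(b), a ∘ b ∘ c), a ∘ a ∘ a ∘ c ∘ h(a, c, c))), f(g(h(a ∘ b ∘ c ∘ c, a ∘ b ∘ b, a ∘ a ∘ a ∘ c), a ∘ a ∘ a ∘ a ∘ b ∘ b ∘ c, a ∘ b ∘ b ∘ c ∘ g(a, a, c) ∘ h(c, a, c))), a ∘ b ∘ c ∘ g(h(f(a), a ∘ a ∘ c ∘ c, b), a, a))
Rebuild:  h(a ∘ b ∘ h(f(h(h(a ∘ c ∘ c, a ∘ c ∘ c, a ∘ a ∘ b ∘ c), h(a ∘ a ∘ b ∘ c, f(b), a ∘ b ∘ c), a ∘ a ∘ a ∘ c ∘ h(a, c, c))), f(g(h(a ∘ b ∘ c ∘ c, a ∘ b ∘ b, a ∘ a ∘ a ∘ c), a ∘ a ∘ a ∘ a ∘ b ∘ b ∘ c, a ∘ b ∘ b ∘ c ∘ g(a, a, c) ∘ h(c, a, c))), a ∘ b ∘ c ∘ g(h(f(a), a ∘ a ∘ c ∘ c, b), a, a)), b, c)

Answer: h(a ∘ b ∘ h(f(h(h(a ∘ c ∘ c, a ∘ c ∘ c, a ∘ a ∘ b ∘ c), h(a ∘ a ∘ b ∘ c, f(b), a ∘ b ∘ c), a ∘ a ∘ a ∘ c ∘ h(a, c, c))), f(g(h(a ∘ b ∘ c ∘ c, a ∘ b ∘ b, a ∘ a ∘ a ∘ c), a ∘ a ∘ a ∘ a ∘ b ∘ b ∘ c, a ∘ b ∘ b ∘ c ∘ g(a, a, c) ∘ h(c, a, c))), a ∘ b ∘ c ∘ g(h(f(a), a ∘ a ∘ c ∘ c, b), a, a)), b, c)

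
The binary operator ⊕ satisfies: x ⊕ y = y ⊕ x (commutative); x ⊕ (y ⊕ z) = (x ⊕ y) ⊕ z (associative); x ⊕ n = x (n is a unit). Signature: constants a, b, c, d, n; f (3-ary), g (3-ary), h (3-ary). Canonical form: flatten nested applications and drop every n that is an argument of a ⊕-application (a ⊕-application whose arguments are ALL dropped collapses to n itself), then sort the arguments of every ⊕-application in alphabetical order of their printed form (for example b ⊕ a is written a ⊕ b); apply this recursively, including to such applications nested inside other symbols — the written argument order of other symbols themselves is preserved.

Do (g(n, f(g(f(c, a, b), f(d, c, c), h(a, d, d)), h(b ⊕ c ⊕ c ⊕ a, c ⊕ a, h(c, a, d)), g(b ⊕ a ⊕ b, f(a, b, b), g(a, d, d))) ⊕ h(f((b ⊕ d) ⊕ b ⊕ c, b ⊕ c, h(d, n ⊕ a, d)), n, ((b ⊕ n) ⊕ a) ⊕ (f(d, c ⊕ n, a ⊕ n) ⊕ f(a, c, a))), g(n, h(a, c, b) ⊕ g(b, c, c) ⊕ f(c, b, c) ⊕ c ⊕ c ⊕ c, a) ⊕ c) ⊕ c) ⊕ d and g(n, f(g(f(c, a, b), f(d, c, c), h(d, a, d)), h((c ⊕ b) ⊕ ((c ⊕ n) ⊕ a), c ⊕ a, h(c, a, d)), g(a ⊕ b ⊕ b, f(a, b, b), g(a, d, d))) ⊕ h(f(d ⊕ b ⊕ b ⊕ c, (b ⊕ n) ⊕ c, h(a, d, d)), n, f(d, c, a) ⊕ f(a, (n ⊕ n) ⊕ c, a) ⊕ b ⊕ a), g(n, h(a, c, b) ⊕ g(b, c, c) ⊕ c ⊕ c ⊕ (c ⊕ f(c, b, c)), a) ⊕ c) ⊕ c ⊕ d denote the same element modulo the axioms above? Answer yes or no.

Left:  (g(n, f(g(f(c, a, b), f(d, c, c), h(a, d, d)), h(b ⊕ c ⊕ c ⊕ a, c ⊕ a, h(c, a, d)), g(b ⊕ a ⊕ b, f(a, b, b), g(a, d, d))) ⊕ h(f((b ⊕ d) ⊕ b ⊕ c, b ⊕ c, h(d, n ⊕ a, d)), n, ((b ⊕ n) ⊕ a) ⊕ (f(d, c ⊕ n, a ⊕ n) ⊕ f(a, c, a))), g(n, h(a, c, b) ⊕ g(b, c, c) ⊕ f(c, b, c) ⊕ c ⊕ c ⊕ c, a) ⊕ c) ⊕ c) ⊕ d
  Merge nested applications:  g(n, f(g(f(c, a, b), f(d, c, c), h(a, d, d)), h(b ⊕ c ⊕ c ⊕ a, c ⊕ a, h(c, a, d)), g(b ⊕ a ⊕ b, f(a, b, b), g(a, d, d))) ⊕ h(f((b ⊕ d) ⊕ b ⊕ c, b ⊕ c, h(d, n ⊕ a, d)), n, ((b ⊕ n) ⊕ a) ⊕ (f(d, c ⊕ n, a ⊕ n) ⊕ f(a, c, a))), g(n, h(a, c, b) ⊕ g(b, c, c) ⊕ f(c, b, c) ⊕ c ⊕ c ⊕ c, a) ⊕ c) ⊕ c ⊕ d
  Simplify inside:  g(n, f(g(f(c, a, b), f(d, c, c), h(a, d, d)), h(b ⊕ c ⊕ c ⊕ a, c ⊕ a, h(c, a, d)), g(b ⊕ a ⊕ b, f(a, b, b), g(a, d, d))) ⊕ h(f((b ⊕ d) ⊕ b ⊕ c, b ⊕ c, h(d, n ⊕ a, d)), n, ((b ⊕ n) ⊕ a) ⊕ (f(d, c ⊕ n, a ⊕ n) ⊕ f(a, c, a))), g(n, h(a, c, b) ⊕ g(b, c, c) ⊕ f(c, b, c) ⊕ c ⊕ c ⊕ c, a) ⊕ c)  →  g(n, f(g(f(c, a, b), f(d, c, c), h(a, d, d)), h(a ⊕ b ⊕ c ⊕ c, a ⊕ c, h(c, a, d)), g(a ⊕ b ⊕ b, f(a, b, b), g(a, d, d))) ⊕ h(f(b ⊕ b ⊕ c ⊕ d, b ⊕ c, h(d, a, d)), n, a ⊕ b ⊕ f(a, c, a) ⊕ f(d, c, a)), c ⊕ g(n, c ⊕ c ⊕ c ⊕ f(c, b, c) ⊕ g(b, c, c) ⊕ h(a, c, b), a))
  Sort arguments:  c ⊕ d ⊕ g(n, f(g(f(c, a, b), f(d, c, c), h(a, d, d)), h(a ⊕ b ⊕ c ⊕ c, a ⊕ c, h(c, a, d)), g(a ⊕ b ⊕ b, f(a, b, b), g(a, d, d))) ⊕ h(f(b ⊕ b ⊕ c ⊕ d, b ⊕ c, h(d, a, d)), n, a ⊕ b ⊕ f(a, c, a) ⊕ f(d, c, a)), c ⊕ g(n, c ⊕ c ⊕ c ⊕ f(c, b, c) ⊕ g(b, c, c) ⊕ h(a, c, b), a))
Right:  g(n, f(g(f(c, a, b), f(d, c, c), h(d, a, d)), h((c ⊕ b) ⊕ ((c ⊕ n) ⊕ a), c ⊕ a, h(c, a, d)), g(a ⊕ b ⊕ b, f(a, b, b), g(a, d, d))) ⊕ h(f(d ⊕ b ⊕ b ⊕ c, (b ⊕ n) ⊕ c, h(a, d, d)), n, f(d, c, a) ⊕ f(a, (n ⊕ n) ⊕ c, a) ⊕ b ⊕ a), g(n, h(a, c, b) ⊕ g(b, c, c) ⊕ c ⊕ c ⊕ (c ⊕ f(c, b, c)), a) ⊕ c) ⊕ c ⊕ d
  Inside:  g(n, f(g(f(c, a, b), f(d, c, c), h(d, a, d)), h((c ⊕ b) ⊕ ((c ⊕ n) ⊕ a), c ⊕ a, h(c, a, d)), g(a ⊕ b ⊕ b, f(a, b, b), g(a, d, d))) ⊕ h(f(d ⊕ b ⊕ b ⊕ c, (b ⊕ n) ⊕ c, h(a, d, d)), n, f(d, c, a) ⊕ f(a, (n ⊕ n) ⊕ c, a) ⊕ b ⊕ a), g(n, h(a, c, b) ⊕ g(b, c, c) ⊕ c ⊕ c ⊕ (c ⊕ f(c, b, c)), a) ⊕ c)  →  g(n, f(g(f(c, a, b), f(d, c, c), h(d, a, d)), h(a ⊕ b ⊕ c ⊕ c, a ⊕ c, h(c, a, d)), g(a ⊕ b ⊕ b, f(a, b, b), g(a, d, d))) ⊕ h(f(b ⊕ b ⊕ c ⊕ d, b ⊕ c, h(a, d, d)), n, a ⊕ b ⊕ f(a, c, a) ⊕ f(d, c, a)), c ⊕ g(n, c ⊕ c ⊕ c ⊕ f(c, b, c) ⊕ g(b, c, c) ⊕ h(a, c, b), a))
  Sort:  c ⊕ d ⊕ g(n, f(g(f(c, a, b), f(d, c, c), h(d, a, d)), h(a ⊕ b ⊕ c ⊕ c, a ⊕ c, h(c, a, d)), g(a ⊕ b ⊕ b, f(a, b, b), g(a, d, d))) ⊕ h(f(b ⊕ b ⊕ c ⊕ d, b ⊕ c, h(a, d, d)), n, a ⊕ b ⊕ f(a, c, a) ⊕ f(d, c, a)), c ⊕ g(n, c ⊕ c ⊕ c ⊕ f(c, b, c) ⊕ g(b, c, c) ⊕ h(a, c, b), a))

Answer: no — c ⊕ d ⊕ g(n, f(g(f(c, a, b), f(d, c, c), h(a, d, d)), h(a ⊕ b ⊕ c ⊕ c, a ⊕ c, h(c, a, d)), g(a ⊕ b ⊕ b, f(a, b, b), g(a, d, d))) ⊕ h(f(b ⊕ b ⊕ c ⊕ d, b ⊕ c, h(d, a, d)), n, a ⊕ b ⊕ f(a, c, a) ⊕ f(d, c, a)), c ⊕ g(n, c ⊕ c ⊕ c ⊕ f(c, b, c) ⊕ g(b, c, c) ⊕ h(a, c, b), a)) vs c ⊕ d ⊕ g(n, f(g(f(c, a, b), f(d, c, c), h(d, a, d)), h(a ⊕ b ⊕ c ⊕ c, a ⊕ c, h(c, a, d)), g(a ⊕ b ⊕ b, f(a, b, b), g(a, d, d))) ⊕ h(f(b ⊕ b ⊕ c ⊕ d, b ⊕ c, h(a, d, d)), n, a ⊕ b ⊕ f(a, c, a) ⊕ f(d, c, a)), c ⊕ g(n, c ⊕ c ⊕ c ⊕ f(c, b, c) ⊕ g(b, c, c) ⊕ h(a, c, b), a))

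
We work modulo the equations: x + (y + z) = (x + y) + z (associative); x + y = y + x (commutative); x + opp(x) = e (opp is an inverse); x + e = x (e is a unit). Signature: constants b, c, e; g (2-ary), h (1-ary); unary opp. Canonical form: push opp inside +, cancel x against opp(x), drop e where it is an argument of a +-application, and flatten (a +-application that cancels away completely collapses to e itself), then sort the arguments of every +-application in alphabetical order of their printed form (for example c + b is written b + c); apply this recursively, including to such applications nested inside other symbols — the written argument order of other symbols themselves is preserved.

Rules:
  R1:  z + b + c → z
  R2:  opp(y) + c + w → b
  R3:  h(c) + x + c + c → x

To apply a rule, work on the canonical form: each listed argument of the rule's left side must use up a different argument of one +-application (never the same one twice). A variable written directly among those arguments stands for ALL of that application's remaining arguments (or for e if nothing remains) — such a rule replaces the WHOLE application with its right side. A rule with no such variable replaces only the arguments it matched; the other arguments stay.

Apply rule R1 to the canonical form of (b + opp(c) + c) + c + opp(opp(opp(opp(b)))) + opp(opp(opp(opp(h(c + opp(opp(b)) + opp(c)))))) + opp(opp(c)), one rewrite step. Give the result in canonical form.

Canonical form:  b + b + c + c + h(b)
R1 matches:  uses b, c;  z := b + c + h(b)
Every leftover argument binds to the variable; the entire application is replaced.
Result:  b + c + h(b)

Answer: b + c + h(b)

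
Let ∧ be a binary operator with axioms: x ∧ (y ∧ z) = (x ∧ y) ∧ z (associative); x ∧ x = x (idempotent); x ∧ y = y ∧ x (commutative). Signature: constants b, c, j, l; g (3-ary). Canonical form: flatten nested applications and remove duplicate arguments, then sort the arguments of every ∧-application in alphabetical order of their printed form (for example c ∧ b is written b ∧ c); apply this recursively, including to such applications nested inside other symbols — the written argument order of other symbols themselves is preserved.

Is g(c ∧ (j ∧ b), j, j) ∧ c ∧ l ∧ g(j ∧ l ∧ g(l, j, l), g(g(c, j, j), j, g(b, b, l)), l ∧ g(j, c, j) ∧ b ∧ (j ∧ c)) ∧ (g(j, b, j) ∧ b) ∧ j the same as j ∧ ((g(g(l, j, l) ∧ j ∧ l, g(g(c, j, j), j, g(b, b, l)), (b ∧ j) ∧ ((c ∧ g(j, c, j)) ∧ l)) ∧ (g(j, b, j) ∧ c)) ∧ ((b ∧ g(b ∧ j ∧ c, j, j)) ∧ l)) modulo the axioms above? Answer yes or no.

Answer: yes — both canonical forms are b ∧ c ∧ g(b ∧ c ∧ j, j, j) ∧ g(g(l, j, l) ∧ j ∧ l, g(g(c, j, j), j, g(b, b, l)), b ∧ c ∧ g(j, c, j) ∧ j ∧ l) ∧ g(j, b, j) ∧ j ∧ l

Derivation:
Left:  g(c ∧ (j ∧ b), j, j) ∧ c ∧ l ∧ g(j ∧ l ∧ g(l, j, l), g(g(c, j, j), j, g(b, b, l)), l ∧ g(j, c, j) ∧ b ∧ (j ∧ c)) ∧ (g(j, b, j) ∧ b) ∧ j
  Merge nested applications:  g(c ∧ (j ∧ b), j, j) ∧ c ∧ l ∧ g(j ∧ l ∧ g(l, j, l), g(g(c, j, j), j, g(b, b, l)), l ∧ g(j, c, j) ∧ b ∧ (j ∧ c)) ∧ g(j, b, j) ∧ b ∧ j
  Inside:  g(c ∧ (j ∧ b), j, j)  →  g(b ∧ c ∧ j, j, j)
  Simplify inside:  g(j ∧ l ∧ g(l, j, l), g(g(c, j, j), j, g(b, b, l)), l ∧ g(j, c, j) ∧ b ∧ (j ∧ c))  →  g(g(l, j, l) ∧ j ∧ l, g(g(c, j, j), j, g(b, b, l)), b ∧ c ∧ g(j, c, j) ∧ j ∧ l)
  Sort:  b ∧ c ∧ g(b ∧ c ∧ j, j, j) ∧ g(g(l, j, l) ∧ j ∧ l, g(g(c, j, j), j, g(b, b, l)), b ∧ c ∧ g(j, c, j) ∧ j ∧ l) ∧ g(j, b, j) ∧ j ∧ l
Right:  j ∧ ((g(g(l, j, l) ∧ j ∧ l, g(g(c, j, j), j, g(b, b, l)), (b ∧ j) ∧ ((c ∧ g(j, c, j)) ∧ l)) ∧ (g(j, b, j) ∧ c)) ∧ ((b ∧ g(b ∧ j ∧ c, j, j)) ∧ l))
  Flatten:  j ∧ g(g(l, j, l) ∧ j ∧ l, g(g(c, j, j), j, g(b, b, l)), (b ∧ j) ∧ ((c ∧ g(j, c, j)) ∧ l)) ∧ g(j, b, j) ∧ c ∧ b ∧ g(b ∧ j ∧ c, j, j) ∧ l
  Simplify inside:  g(g(l, j, l) ∧ j ∧ l, g(g(c, j, j), j, g(b, b, l)), (b ∧ j) ∧ ((c ∧ g(j, c, j)) ∧ l))  →  g(g(l, j, l) ∧ j ∧ l, g(g(c, j, j), j, g(b, b, l)), b ∧ c ∧ g(j, c, j) ∧ j ∧ l)
  Canonicalize subterm:  g(b ∧ j ∧ c, j, j)  →  g(b ∧ c ∧ j, j, j)
  Order the arguments:  b ∧ c ∧ g(b ∧ c ∧ j, j, j) ∧ g(g(l, j, l) ∧ j ∧ l, g(g(c, j, j), j, g(b, b, l)), b ∧ c ∧ g(j, c, j) ∧ j ∧ l) ∧ g(j, b, j) ∧ j ∧ l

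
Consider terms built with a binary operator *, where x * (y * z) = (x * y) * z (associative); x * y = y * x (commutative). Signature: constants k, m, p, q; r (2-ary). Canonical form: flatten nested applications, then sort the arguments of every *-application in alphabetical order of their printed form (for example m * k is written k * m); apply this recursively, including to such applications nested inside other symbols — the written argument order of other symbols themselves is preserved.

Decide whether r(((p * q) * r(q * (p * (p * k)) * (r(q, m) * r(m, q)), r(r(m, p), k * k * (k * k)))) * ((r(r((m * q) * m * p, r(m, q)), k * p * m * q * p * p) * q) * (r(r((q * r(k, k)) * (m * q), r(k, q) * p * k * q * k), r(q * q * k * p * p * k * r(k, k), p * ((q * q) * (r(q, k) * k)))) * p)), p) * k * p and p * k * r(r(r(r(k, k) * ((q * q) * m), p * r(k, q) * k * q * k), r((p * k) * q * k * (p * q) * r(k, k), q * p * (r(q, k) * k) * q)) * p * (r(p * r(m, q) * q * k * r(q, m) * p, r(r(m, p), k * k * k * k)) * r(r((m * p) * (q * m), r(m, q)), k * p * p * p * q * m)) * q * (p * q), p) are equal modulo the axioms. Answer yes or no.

Answer: yes — both canonical forms are k * p * r(p * p * q * q * r(k * p * p * q * r(m, q) * r(q, m), r(r(m, p), k * k * k * k)) * r(r(m * m * p * q, r(m, q)), k * m * p * p * p * q) * r(r(m * q * q * r(k, k), k * k * p * q * r(k, q)), r(k * k * p * p * q * q * r(k, k), k * p * q * q * r(q, k))), p)

Derivation:
Left:  r(((p * q) * r(q * (p * (p * k)) * (r(q, m) * r(m, q)), r(r(m, p), k * k * (k * k)))) * ((r(r((m * q) * m * p, r(m, q)), k * p * m * q * p * p) * q) * (r(r((q * r(k, k)) * (m * q), r(k, q) * p * k * q * k), r(q * q * k * p * p * k * r(k, k), p * ((q * q) * (r(q, k) * k)))) * p)), p) * k * p
  Inside:  r(((p * q) * r(q * (p * (p * k)) * (r(q, m) * r(m, q)), r(r(m, p), k * k * (k * k)))) * ((r(r((m * q) * m * p, r(m, q)), k * p * m * q * p * p) * q) * (r(r((q * r(k, k)) * (m * q), r(k, q) * p * k * q * k), r(q * q * k * p * p * k * r(k, k), p * ((q * q) * (r(q, k) * k)))) * p)), p)  →  r(p * p * q * q * r(k * p * p * q * r(m, q) * r(q, m), r(r(m, p), k * k * k * k)) * r(r(m * m * p * q, r(m, q)), k * m * p * p * p * q) * r(r(m * q * q * r(k, k), k * k * p * q * r(k, q)), r(k * k * p * p * q * q * r(k, k), k * p * q * q * r(q, k))), p)
  Sort:  k * p * r(p * p * q * q * r(k * p * p * q * r(m, q) * r(q, m), r(r(m, p), k * k * k * k)) * r(r(m * m * p * q, r(m, q)), k * m * p * p * p * q) * r(r(m * q * q * r(k, k), k * k * p * q * r(k, q)), r(k * k * p * p * q * q * r(k, k), k * p * q * q * r(q, k))), p)
Right:  p * k * r(r(r(r(k, k) * ((q * q) * m), p * r(k, q) * k * q * k), r((p * k) * q * k * (p * q) * r(k, k), q * p * (r(q, k) * k) * q)) * p * (r(p * r(m, q) * q * k * r(q, m) * p, r(r(m, p), k * k * k * k)) * r(r((m * p) * (q * m), r(m, q)), k * p * p * p * q * m)) * q * (p * q), p)
  Inside:  r(r(r(r(k, k) * ((q * q) * m), p * r(k, q) * k * q * k), r((p * k) * q * k * (p * q) * r(k, k), q * p * (r(q, k) * k) * q)) * p * (r(p * r(m, q) * q * k * r(q, m) * p, r(r(m, p), k * k * k * k)) * r(r((m * p) * (q * m), r(m, q)), k * p * p * p * q * m)) * q * (p * q), p)  →  r(p * p * q * q * r(k * p * p * q * r(m, q) * r(q, m), r(r(m, p), k * k * k * k)) * r(r(m * m * p * q, r(m, q)), k * m * p * p * p * q) * r(r(m * q * q * r(k, k), k * k * p * q * r(k, q)), r(k * k * p * p * q * q * r(k, k), k * p * q * q * r(q, k))), p)
  Sort:  k * p * r(p * p * q * q * r(k * p * p * q * r(m, q) * r(q, m), r(r(m, p), k * k * k * k)) * r(r(m * m * p * q, r(m, q)), k * m * p * p * p * q) * r(r(m * q * q * r(k, k), k * k * p * q * r(k, q)), r(k * k * p * p * q * q * r(k, k), k * p * q * q * r(q, k))), p)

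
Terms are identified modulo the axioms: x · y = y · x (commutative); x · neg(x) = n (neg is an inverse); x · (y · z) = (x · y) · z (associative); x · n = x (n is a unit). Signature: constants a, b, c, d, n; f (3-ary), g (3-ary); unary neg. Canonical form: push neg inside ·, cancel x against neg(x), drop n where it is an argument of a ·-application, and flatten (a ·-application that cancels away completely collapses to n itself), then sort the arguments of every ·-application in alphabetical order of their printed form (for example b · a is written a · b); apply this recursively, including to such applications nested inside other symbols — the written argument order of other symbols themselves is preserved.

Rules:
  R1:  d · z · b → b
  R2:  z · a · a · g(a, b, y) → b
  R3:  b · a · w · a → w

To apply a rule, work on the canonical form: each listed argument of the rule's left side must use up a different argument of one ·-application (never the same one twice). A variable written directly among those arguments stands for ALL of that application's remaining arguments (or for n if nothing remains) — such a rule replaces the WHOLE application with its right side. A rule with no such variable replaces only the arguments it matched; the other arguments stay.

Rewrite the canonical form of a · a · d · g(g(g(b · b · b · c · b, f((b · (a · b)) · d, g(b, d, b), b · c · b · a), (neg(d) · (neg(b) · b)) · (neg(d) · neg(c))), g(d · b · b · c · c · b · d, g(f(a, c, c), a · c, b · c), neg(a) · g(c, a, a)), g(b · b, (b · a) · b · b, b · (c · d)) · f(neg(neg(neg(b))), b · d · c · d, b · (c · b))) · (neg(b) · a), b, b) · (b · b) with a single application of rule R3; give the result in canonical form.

Answer: b · d · g(a · g(g(b · b · b · b · c, f(a · b · b · d, g(b, d, b), a · b · b · c), neg(c) · neg(d) · neg(d)), g(b · b · b · c · c · d · d, g(f(a, c, c), a · c, b · c), g(c, a, a) · neg(a)), f(neg(b), b · c · d · d, b · b · c) · g(b · b, a · b · b · b, b · c · d)) · neg(b), b, b)

Derivation:
Canonical form:  a · a · b · b · d · g(a · g(g(b · b · b · b · c, f(a · b · b · d, g(b, d, b), a · b · b · c), neg(c) · neg(d) · neg(d)), g(b · b · b · c · c · d · d, g(f(a, c, c), a · c, b · c), g(c, a, a) · neg(a)), f(neg(b), b · c · d · d, b · b · c) · g(b · b, a · b · b · b, b · c · d)) · neg(b), b, b)
Apply R3:  consuming a, a, b;  w := b · d · g(a · g(g(b · b · b · b · c, f(a · b · b · d, g(b, d, b), a · b · b · c), neg(c) · neg(d) · neg(d)), g(b · b · b · c · c · d · d, g(f(a, c, c), a · c, b · c), g(c, a, a) · neg(a)), f(neg(b), b · c · d · d, b · b · c) · g(b · b, a · b · b · b, b · c · d)) · neg(b), b, b)
The variable takes the whole remainder — replace the entire application.
New term:  b · d · g(a · g(g(b · b · b · b · c, f(a · b · b · d, g(b, d, b), a · b · b · c), neg(c) · neg(d) · neg(d)), g(b · b · b · c · c · d · d, g(f(a, c, c), a · c, b · c), g(c, a, a) · neg(a)), f(neg(b), b · c · d · d, b · b · c) · g(b · b, a · b · b · b, b · c · d)) · neg(b), b, b)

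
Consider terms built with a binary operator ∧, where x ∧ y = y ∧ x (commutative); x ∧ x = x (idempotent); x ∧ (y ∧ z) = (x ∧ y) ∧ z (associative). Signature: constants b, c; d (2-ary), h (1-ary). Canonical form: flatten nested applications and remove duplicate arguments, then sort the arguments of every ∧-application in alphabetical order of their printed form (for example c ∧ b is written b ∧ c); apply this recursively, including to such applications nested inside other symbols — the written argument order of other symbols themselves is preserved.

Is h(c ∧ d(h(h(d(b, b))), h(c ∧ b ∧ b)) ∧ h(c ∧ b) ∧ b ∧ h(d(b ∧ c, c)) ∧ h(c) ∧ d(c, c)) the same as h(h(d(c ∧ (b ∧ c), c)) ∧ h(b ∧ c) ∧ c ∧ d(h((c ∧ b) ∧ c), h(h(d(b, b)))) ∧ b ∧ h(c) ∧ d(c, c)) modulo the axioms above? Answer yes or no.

Left:  h(c ∧ d(h(h(d(b, b))), h(c ∧ b ∧ b)) ∧ h(c ∧ b) ∧ b ∧ h(d(b ∧ c, c)) ∧ h(c) ∧ d(c, c))
  Focus inside:  c ∧ d(h(h(d(b, b))), h(c ∧ b ∧ b)) ∧ h(c ∧ b) ∧ b ∧ h(d(b ∧ c, c)) ∧ h(c) ∧ d(c, c)
  Simplify inside:  d(h(h(d(b, b))), h(c ∧ b ∧ b))  →  d(h(h(d(b, b))), h(b ∧ c))
  Canonicalize subterm:  h(c ∧ b)  →  h(b ∧ c)
  Sort arguments:  b ∧ c ∧ d(c, c) ∧ d(h(h(d(b, b))), h(b ∧ c)) ∧ h(b ∧ c) ∧ h(c) ∧ h(d(b ∧ c, c))
  Rebuild:  h(b ∧ c ∧ d(c, c) ∧ d(h(h(d(b, b))), h(b ∧ c)) ∧ h(b ∧ c) ∧ h(c) ∧ h(d(b ∧ c, c)))
Right:  h(h(d(c ∧ (b ∧ c), c)) ∧ h(b ∧ c) ∧ c ∧ d(h((c ∧ b) ∧ c), h(h(d(b, b)))) ∧ b ∧ h(c) ∧ d(c, c))
  Descend into:  h(d(c ∧ (b ∧ c), c)) ∧ h(b ∧ c) ∧ c ∧ d(h((c ∧ b) ∧ c), h(h(d(b, b)))) ∧ b ∧ h(c) ∧ d(c, c)
  Simplify inside:  h(d(c ∧ (b ∧ c), c))  →  h(d(b ∧ c, c))
  Simplify inside:  d(h((c ∧ b) ∧ c), h(h(d(b, b))))  →  d(h(b ∧ c), h(h(d(b, b))))
  Order the arguments:  b ∧ c ∧ d(c, c) ∧ d(h(b ∧ c), h(h(d(b, b)))) ∧ h(b ∧ c) ∧ h(c) ∧ h(d(b ∧ c, c))
  Reassemble:  h(b ∧ c ∧ d(c, c) ∧ d(h(b ∧ c), h(h(d(b, b)))) ∧ h(b ∧ c) ∧ h(c) ∧ h(d(b ∧ c, c)))

Answer: no — h(b ∧ c ∧ d(c, c) ∧ d(h(h(d(b, b))), h(b ∧ c)) ∧ h(b ∧ c) ∧ h(c) ∧ h(d(b ∧ c, c))) vs h(b ∧ c ∧ d(c, c) ∧ d(h(b ∧ c), h(h(d(b, b)))) ∧ h(b ∧ c) ∧ h(c) ∧ h(d(b ∧ c, c)))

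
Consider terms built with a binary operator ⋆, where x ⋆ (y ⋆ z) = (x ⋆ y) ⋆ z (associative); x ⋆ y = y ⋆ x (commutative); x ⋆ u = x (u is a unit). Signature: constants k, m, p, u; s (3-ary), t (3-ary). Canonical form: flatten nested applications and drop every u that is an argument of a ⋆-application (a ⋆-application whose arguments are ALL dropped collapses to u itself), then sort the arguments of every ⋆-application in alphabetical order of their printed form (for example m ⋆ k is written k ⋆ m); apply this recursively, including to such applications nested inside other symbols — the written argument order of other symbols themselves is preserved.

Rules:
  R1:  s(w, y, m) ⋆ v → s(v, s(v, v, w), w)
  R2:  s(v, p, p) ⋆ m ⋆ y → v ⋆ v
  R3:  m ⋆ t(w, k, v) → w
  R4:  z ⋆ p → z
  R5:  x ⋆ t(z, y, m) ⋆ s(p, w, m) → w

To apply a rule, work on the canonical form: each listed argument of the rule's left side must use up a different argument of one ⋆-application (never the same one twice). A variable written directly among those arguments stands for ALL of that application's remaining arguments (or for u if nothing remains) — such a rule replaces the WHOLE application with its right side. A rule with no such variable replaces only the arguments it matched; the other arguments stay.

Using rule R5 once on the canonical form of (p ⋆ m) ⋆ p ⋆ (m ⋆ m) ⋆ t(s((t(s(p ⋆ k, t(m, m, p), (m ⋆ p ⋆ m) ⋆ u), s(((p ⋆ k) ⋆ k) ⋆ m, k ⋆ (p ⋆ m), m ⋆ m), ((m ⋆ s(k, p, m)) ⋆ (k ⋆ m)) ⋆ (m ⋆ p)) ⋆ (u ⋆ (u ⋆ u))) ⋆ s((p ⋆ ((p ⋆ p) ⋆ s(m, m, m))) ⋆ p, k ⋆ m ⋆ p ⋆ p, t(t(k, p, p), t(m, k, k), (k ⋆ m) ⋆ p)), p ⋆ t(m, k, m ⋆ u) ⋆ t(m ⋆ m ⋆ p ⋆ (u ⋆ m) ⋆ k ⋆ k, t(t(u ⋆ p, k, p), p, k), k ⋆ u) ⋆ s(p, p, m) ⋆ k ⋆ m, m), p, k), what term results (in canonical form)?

Answer: m ⋆ m ⋆ m ⋆ p ⋆ p ⋆ t(s(s(p ⋆ p ⋆ p ⋆ p ⋆ s(m, m, m), k ⋆ m ⋆ p ⋆ p, t(t(k, p, p), t(m, k, k), k ⋆ m ⋆ p)) ⋆ t(s(k ⋆ p, t(m, m, p), m ⋆ m ⋆ p), s(k ⋆ k ⋆ m ⋆ p, k ⋆ m ⋆ p, m ⋆ m), k ⋆ m ⋆ m ⋆ m ⋆ p ⋆ s(k, p, m)), p, m), p, k)

Derivation:
Canonical form:  m ⋆ m ⋆ m ⋆ p ⋆ p ⋆ t(s(s(p ⋆ p ⋆ p ⋆ p ⋆ s(m, m, m), k ⋆ m ⋆ p ⋆ p, t(t(k, p, p), t(m, k, k), k ⋆ m ⋆ p)) ⋆ t(s(k ⋆ p, t(m, m, p), m ⋆ m ⋆ p), s(k ⋆ k ⋆ m ⋆ p, k ⋆ m ⋆ p, m ⋆ m), k ⋆ m ⋆ m ⋆ m ⋆ p ⋆ s(k, p, m)), k ⋆ m ⋆ p ⋆ s(p, p, m) ⋆ t(k ⋆ k ⋆ m ⋆ m ⋆ m ⋆ p, t(t(p, k, p), p, k), k) ⋆ t(m, k, m), m), p, k)
R5 matches:  uses s(p, p, m), t(m, k, m);  w := p, x := k ⋆ m ⋆ p ⋆ t(k ⋆ k ⋆ m ⋆ m ⋆ m ⋆ p, t(t(p, k, p), p, k), k), y := k, z := m
Every leftover argument binds to the variable; the entire application is replaced.
Result:  m ⋆ m ⋆ m ⋆ p ⋆ p ⋆ t(s(s(p ⋆ p ⋆ p ⋆ p ⋆ s(m, m, m), k ⋆ m ⋆ p ⋆ p, t(t(k, p, p), t(m, k, k), k ⋆ m ⋆ p)) ⋆ t(s(k ⋆ p, t(m, m, p), m ⋆ m ⋆ p), s(k ⋆ k ⋆ m ⋆ p, k ⋆ m ⋆ p, m ⋆ m), k ⋆ m ⋆ m ⋆ m ⋆ p ⋆ s(k, p, m)), p, m), p, k)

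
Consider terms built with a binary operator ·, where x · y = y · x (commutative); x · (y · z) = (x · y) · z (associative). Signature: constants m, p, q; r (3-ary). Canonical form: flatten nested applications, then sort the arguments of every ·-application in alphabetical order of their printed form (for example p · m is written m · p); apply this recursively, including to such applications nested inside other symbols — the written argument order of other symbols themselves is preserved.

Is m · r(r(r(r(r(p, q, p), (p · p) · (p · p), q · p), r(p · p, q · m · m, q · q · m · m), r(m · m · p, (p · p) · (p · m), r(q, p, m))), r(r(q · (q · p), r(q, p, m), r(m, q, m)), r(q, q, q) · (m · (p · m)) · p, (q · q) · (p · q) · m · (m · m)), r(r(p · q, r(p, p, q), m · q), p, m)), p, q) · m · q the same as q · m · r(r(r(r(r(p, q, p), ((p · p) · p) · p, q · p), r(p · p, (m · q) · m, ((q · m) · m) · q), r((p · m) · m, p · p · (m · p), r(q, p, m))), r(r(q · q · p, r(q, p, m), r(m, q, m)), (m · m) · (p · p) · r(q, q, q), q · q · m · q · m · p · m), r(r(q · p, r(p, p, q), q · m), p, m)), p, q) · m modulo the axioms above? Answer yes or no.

Left:  m · r(r(r(r(r(p, q, p), (p · p) · (p · p), q · p), r(p · p, q · m · m, q · q · m · m), r(m · m · p, (p · p) · (p · m), r(q, p, m))), r(r(q · (q · p), r(q, p, m), r(m, q, m)), r(q, q, q) · (m · (p · m)) · p, (q · q) · (p · q) · m · (m · m)), r(r(p · q, r(p, p, q), m · q), p, m)), p, q) · m · q
  Inside:  r(r(r(r(r(p, q, p), (p · p) · (p · p), q · p), r(p · p, q · m · m, q · q · m · m), r(m · m · p, (p · p) · (p · m), r(q, p, m))), r(r(q · (q · p), r(q, p, m), r(m, q, m)), r(q, q, q) · (m · (p · m)) · p, (q · q) · (p · q) · m · (m · m)), r(r(p · q, r(p, p, q), m · q), p, m)), p, q)  →  r(r(r(r(r(p, q, p), p · p · p · p, p · q), r(p · p, m · m · q, m · m · q · q), r(m · m · p, m · p · p · p, r(q, p, m))), r(r(p · q · q, r(q, p, m), r(m, q, m)), m · m · p · p · r(q, q, q), m · m · m · p · q · q · q), r(r(p · q, r(p, p, q), m · q), p, m)), p, q)
  Sort:  m · m · q · r(r(r(r(r(p, q, p), p · p · p · p, p · q), r(p · p, m · m · q, m · m · q · q), r(m · m · p, m · p · p · p, r(q, p, m))), r(r(p · q · q, r(q, p, m), r(m, q, m)), m · m · p · p · r(q, q, q), m · m · m · p · q · q · q), r(r(p · q, r(p, p, q), m · q), p, m)), p, q)
Right:  q · m · r(r(r(r(r(p, q, p), ((p · p) · p) · p, q · p), r(p · p, (m · q) · m, ((q · m) · m) · q), r((p · m) · m, p · p · (m · p), r(q, p, m))), r(r(q · q · p, r(q, p, m), r(m, q, m)), (m · m) · (p · p) · r(q, q, q), q · q · m · q · m · p · m), r(r(q · p, r(p, p, q), q · m), p, m)), p, q) · m
  Canonicalize subterm:  r(r(r(r(r(p, q, p), ((p · p) · p) · p, q · p), r(p · p, (m · q) · m, ((q · m) · m) · q), r((p · m) · m, p · p · (m · p), r(q, p, m))), r(r(q · q · p, r(q, p, m), r(m, q, m)), (m · m) · (p · p) · r(q, q, q), q · q · m · q · m · p · m), r(r(q · p, r(p, p, q), q · m), p, m)), p, q)  →  r(r(r(r(r(p, q, p), p · p · p · p, p · q), r(p · p, m · m · q, m · m · q · q), r(m · m · p, m · p · p · p, r(q, p, m))), r(r(p · q · q, r(q, p, m), r(m, q, m)), m · m · p · p · r(q, q, q), m · m · m · p · q · q · q), r(r(p · q, r(p, p, q), m · q), p, m)), p, q)
  Order the arguments:  m · m · q · r(r(r(r(r(p, q, p), p · p · p · p, p · q), r(p · p, m · m · q, m · m · q · q), r(m · m · p, m · p · p · p, r(q, p, m))), r(r(p · q · q, r(q, p, m), r(m, q, m)), m · m · p · p · r(q, q, q), m · m · m · p · q · q · q), r(r(p · q, r(p, p, q), m · q), p, m)), p, q)

Answer: yes — both canonical forms are m · m · q · r(r(r(r(r(p, q, p), p · p · p · p, p · q), r(p · p, m · m · q, m · m · q · q), r(m · m · p, m · p · p · p, r(q, p, m))), r(r(p · q · q, r(q, p, m), r(m, q, m)), m · m · p · p · r(q, q, q), m · m · m · p · q · q · q), r(r(p · q, r(p, p, q), m · q), p, m)), p, q)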